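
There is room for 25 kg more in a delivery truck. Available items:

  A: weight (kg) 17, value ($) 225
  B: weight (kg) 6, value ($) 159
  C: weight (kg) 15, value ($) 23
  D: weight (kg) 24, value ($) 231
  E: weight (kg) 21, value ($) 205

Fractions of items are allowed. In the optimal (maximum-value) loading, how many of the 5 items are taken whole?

Sort by value per unit weight and fill in that order.
Order: B (159/6=26.50) > A (225/17=13.24) > E (205/21=9.76) > D (231/24=9.62) > C (23/15=1.53)
Fill: take B (6 @ 159) → take A (17 @ 225) → take 2/21 of E → 19.52; 25/25 used.
2 item(s) taken whole; one partial (take 2/21 of E).

2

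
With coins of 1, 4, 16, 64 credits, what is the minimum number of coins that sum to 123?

Use the largest denomination that fits, subtract, and repeat.
123 − 1×64→59 − 3×16→11 − 2×4→3 − 3×1→0
Total coins = 1 + 3 + 2 + 3 = 9

9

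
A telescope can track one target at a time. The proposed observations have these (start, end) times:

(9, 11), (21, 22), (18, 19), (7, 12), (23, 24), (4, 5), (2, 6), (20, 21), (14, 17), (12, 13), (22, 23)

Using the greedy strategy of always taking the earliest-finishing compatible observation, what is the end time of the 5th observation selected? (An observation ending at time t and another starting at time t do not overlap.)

19

Sort by end time and greedily take each interval whose start is ≥ the last chosen end.
By end time: (4,5), (2,6), (9,11), (7,12), (12,13), (14,17), (18,19), (20,21), (21,22), (22,23), (23,24).
Pick (4,5); next start ≥ 5 → (9,11); next start ≥ 11 → (12,13); next start ≥ 13 → (14,17); next start ≥ 17 → (18,19); next start ≥ 19 → (20,21); next start ≥ 21 → (21,22); next start ≥ 22 → (22,23); next start ≥ 23 → (23,24).
Selected: (4,5) (9,11) (12,13) (14,17) (18,19) (20,21) (21,22) (22,23) (23,24)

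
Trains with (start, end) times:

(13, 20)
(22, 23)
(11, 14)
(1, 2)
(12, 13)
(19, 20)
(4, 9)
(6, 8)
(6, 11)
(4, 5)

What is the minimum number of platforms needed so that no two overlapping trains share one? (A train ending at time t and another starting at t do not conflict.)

Count concurrent intervals with a sweep; the peak is the room count.
Events (time:±→running): 1:+→1 2:-→0 4:+→1 4:+→2 5:-→1 6:+→2 6:+→3 … peak 3.

3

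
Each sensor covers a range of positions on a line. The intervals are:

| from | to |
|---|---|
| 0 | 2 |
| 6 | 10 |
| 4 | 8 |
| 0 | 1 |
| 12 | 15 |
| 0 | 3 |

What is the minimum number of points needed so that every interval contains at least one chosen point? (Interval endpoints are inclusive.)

3

Sort by right endpoint; whenever an interval is uncovered, place a point at its right end.
Sorted: [0,1] [0,2] [0,3] [4,8] [6,10] [12,15]
{[0,1],[0,2],[0,3]} hit by 1; {[4,8],[6,10]} hit by 8; {[12,15]} hit by 15.
Points: 1, 8, 15 (3 total).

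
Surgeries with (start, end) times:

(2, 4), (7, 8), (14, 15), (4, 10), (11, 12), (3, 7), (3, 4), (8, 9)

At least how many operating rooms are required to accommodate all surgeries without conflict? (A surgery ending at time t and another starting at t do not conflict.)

3

The answer is the maximum number of intervals overlapping at any instant.
starts: [2, 3, 3, 4, 7, 8, 11, 14]
ends:   [4, 4, 7, 8, 9, 10, 12, 15]
s2→1 s3→2 s3→3  — peak 3.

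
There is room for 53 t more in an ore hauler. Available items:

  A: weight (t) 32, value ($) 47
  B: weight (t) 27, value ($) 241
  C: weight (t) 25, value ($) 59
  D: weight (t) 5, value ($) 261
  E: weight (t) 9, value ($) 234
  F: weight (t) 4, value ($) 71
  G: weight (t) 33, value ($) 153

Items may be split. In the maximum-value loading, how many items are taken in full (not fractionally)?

4

Order: D (261/5=52.20) > E (234/9=26.00) > F (71/4=17.75) > B (241/27=8.93) > G (153/33=4.64) > C (59/25=2.36) > A (47/32=1.47)
Fill: take D (5 @ 261) → take E (9 @ 234) → take F (4 @ 71) → take B (27 @ 241) → take 8/33 of G → 37.09; 53/53 used.
4 item(s) taken whole; one partial (take 8/33 of G).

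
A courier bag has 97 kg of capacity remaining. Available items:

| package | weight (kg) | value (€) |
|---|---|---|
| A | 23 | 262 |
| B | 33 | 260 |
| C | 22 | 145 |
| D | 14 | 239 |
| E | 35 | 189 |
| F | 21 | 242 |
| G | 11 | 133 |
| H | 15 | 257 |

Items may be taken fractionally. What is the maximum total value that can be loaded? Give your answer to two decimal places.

1235.42

Ratios (sorted): H 17.13, D 17.07, G 12.09, F 11.52, A 11.39, B 7.88, C 6.59, E 5.40
take H (15 @ 257); take D (14 @ 239); take G (11 @ 133); take F (21 @ 242); take A (23 @ 262); take 13/33 of B → 102.42. Capacity used 97/97.
Total value = 1235.42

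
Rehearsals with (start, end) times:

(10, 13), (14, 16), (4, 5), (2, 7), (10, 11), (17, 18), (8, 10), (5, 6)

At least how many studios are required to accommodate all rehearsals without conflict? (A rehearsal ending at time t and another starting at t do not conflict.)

Count concurrent intervals with a sweep; the peak is the room count.
starts: [2, 4, 5, 8, 10, 10, 14, 17]
ends:   [5, 6, 7, 10, 11, 13, 16, 18]
s2→1 s4→2  — peak 2.

2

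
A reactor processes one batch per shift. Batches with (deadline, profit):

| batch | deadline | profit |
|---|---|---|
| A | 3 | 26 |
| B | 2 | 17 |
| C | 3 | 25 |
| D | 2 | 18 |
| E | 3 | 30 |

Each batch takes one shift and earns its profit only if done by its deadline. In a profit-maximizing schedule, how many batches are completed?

3

By profit: E(d3,30), A(d3,26), C(d3,25), D(d2,18), B(d2,17)
E→slot 3; A→slot 2; C→slot 1; D skipped; B skipped.
3 of 5 scheduled.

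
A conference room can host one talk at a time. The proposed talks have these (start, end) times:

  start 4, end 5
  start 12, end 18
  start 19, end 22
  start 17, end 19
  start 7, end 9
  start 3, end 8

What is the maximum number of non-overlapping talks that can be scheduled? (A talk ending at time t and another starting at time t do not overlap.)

Sort by end time and greedily take each interval whose start is ≥ the last chosen end.
By end time: (4,5), (3,8), (7,9), (12,18), (17,19), (19,22).
Pick (4,5); next start ≥ 5 → (7,9); next start ≥ 9 → (12,18); next start ≥ 18 → (19,22).
Selected 4 talks.

4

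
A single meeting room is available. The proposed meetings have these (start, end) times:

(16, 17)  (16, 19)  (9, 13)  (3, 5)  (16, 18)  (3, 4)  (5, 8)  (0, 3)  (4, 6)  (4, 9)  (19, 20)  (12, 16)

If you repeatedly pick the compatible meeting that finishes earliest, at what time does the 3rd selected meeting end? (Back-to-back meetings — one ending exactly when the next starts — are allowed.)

6

Greedy by earliest finish: after sorting by end time, pick each interval compatible with the last pick.
Sorted by end: (0,3)  (3,4)  (3,5)  (4,6)  (5,8)  (4,9)  (9,13)  (12,16)  (16,17)  (16,18)  (16,19)  (19,20)
take (0,3); take (3,4); skip (3,5); take (4,6); skip (4,9); take (9,13); skip (12,16); take (16,17); take (19,20).
Selected: (0,3) (3,4) (4,6) (9,13) (16,17) (19,20)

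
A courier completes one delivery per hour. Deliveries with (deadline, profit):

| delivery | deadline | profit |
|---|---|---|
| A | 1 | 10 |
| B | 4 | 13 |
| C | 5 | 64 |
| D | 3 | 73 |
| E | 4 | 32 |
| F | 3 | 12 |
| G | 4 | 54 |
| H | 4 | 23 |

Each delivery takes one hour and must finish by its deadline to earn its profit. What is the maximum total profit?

246

Sort by profit descending; place each in the latest free slot ≤ its deadline.
Profit order: D=73 C=64 G=54 E=32 H=23 B=13 F=12 A=10
Assign: D→slot 3, C→slot 5, G→slot 4, E→slot 2, H→slot 1, B skipped, F skipped, A skipped.
Slots: [1:H] [2:E] [3:D] [4:G] [5:C]
Profit = 23 + 32 + 73 + 54 + 64 = 246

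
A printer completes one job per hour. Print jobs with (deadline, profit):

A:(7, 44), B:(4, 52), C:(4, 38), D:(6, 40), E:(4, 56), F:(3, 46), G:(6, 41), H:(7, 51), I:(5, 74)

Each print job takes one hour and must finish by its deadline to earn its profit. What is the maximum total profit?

Profit order: I=74 E=56 B=52 H=51 F=46 A=44 G=41 D=40 C=38
Assign: I→slot 5, E→slot 4, B→slot 3, H→slot 7, F→slot 2, A→slot 6, G→slot 1, D skipped, C skipped.
Slots: [1:G] [2:F] [3:B] [4:E] [5:I] [6:A] [7:H]
Profit = 41 + 46 + 52 + 56 + 74 + 44 + 51 = 364

364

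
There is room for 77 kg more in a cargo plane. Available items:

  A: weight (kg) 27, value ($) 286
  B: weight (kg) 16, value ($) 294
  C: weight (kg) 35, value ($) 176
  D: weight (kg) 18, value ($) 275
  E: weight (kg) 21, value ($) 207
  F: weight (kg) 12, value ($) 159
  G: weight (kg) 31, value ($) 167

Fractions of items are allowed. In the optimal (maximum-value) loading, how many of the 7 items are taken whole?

4

Ratios (sorted): B 18.38, D 15.28, F 13.25, A 10.59, E 9.86, G 5.39, C 5.03
take B (16 @ 294); take D (18 @ 275); take F (12 @ 159); take A (27 @ 286); take 4/21 of E → 39.43. Capacity used 77/77.
4 item(s) taken whole; one partial (take 4/21 of E).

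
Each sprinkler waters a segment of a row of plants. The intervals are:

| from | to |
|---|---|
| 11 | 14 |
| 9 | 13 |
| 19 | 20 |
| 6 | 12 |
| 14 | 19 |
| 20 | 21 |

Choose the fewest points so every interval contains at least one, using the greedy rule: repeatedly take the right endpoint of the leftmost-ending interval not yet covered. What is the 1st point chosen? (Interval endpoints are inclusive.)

12

Sorted: [6,12] [9,13] [11,14] [14,19] [19,20] [20,21]
{[6,12],[9,13],[11,14]} hit by 12; {[14,19],[19,20]} hit by 19; {[20,21]} hit by 21.
Points: 12, 19, 21 (3 total).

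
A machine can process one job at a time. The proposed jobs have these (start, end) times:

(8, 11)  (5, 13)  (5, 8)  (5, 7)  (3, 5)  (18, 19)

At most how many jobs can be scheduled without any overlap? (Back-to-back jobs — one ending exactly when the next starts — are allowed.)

By end time: (3,5), (5,7), (5,8), (8,11), (5,13), (18,19).
Pick (3,5); next start ≥ 5 → (5,7); next start ≥ 7 → (8,11); next start ≥ 11 → (18,19).
Selected 4 jobs.

4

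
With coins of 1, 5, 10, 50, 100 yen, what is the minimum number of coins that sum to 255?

4

Greedy: take as many of the largest coin as possible, then repeat with the remainder.
255 − 2×100→55 − 1×50→5 − 1×5→0
Total coins = 2 + 1 + 1 = 4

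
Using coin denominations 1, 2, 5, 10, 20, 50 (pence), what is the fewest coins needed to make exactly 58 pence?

4

58 − 1×50→8 − 1×5→3 − 1×2→1 − 1×1→0
Total coins = 1 + 1 + 1 + 1 = 4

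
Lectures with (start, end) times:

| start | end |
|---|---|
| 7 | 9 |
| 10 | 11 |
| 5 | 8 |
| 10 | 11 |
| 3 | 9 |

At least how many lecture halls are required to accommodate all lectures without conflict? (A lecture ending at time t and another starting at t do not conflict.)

The answer is the maximum number of intervals overlapping at any instant.
Events (time:±→running): 3:+→1 5:+→2 7:+→3 … peak 3.

3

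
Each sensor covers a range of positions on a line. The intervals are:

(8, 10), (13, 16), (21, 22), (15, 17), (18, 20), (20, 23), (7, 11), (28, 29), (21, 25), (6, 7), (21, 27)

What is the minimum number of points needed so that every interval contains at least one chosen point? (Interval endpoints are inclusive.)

6

Process intervals by earliest right end; each time one isn't hit yet, stab at its right endpoint.
Sorted: [6,7] [8,10] [7,11] [13,16] [15,17] [18,20] [21,22] [20,23] [21,25] [21,27] [28,29]
{[6,7]} hit by 7; {[8,10],[7,11]} hit by 10; {[13,16],[15,17]} hit by 16; {[18,20]} hit by 20; {[21,22],[20,23],[21,25],[21,27]} hit by 22; {[28,29]} hit by 29.
Points: 7, 10, 16, 20, 22, 29 (6 total).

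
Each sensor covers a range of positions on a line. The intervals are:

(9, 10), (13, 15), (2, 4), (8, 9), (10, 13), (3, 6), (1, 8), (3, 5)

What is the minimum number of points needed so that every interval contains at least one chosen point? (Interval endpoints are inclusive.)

3

Process intervals by earliest right end; each time one isn't hit yet, stab at its right endpoint.
By right end: [2,4]  [3,5]  [3,6]  [1,8]  [8,9]  [9,10]  [10,13]  [13,15]
[2,4] uncovered → point at 4; [8,9] uncovered → point at 9; [10,13] uncovered → point at 13.
Points: 4, 9, 13 (3 total).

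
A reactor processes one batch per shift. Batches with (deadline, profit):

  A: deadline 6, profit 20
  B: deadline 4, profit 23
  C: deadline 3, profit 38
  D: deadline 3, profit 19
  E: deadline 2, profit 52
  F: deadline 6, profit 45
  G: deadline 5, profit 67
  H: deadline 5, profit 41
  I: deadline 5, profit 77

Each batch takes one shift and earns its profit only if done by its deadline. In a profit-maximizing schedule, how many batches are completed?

6

Sort by profit descending; place each in the latest free slot ≤ its deadline.
Profit order: I=77 G=67 E=52 F=45 H=41 C=38 B=23 A=20 D=19
Assign: I→slot 5, G→slot 4, E→slot 2, F→slot 6, H→slot 3, C→slot 1, B skipped, A skipped, D skipped.
Slots: [1:C] [2:E] [3:H] [4:G] [5:I] [6:F]
6 of 9 scheduled.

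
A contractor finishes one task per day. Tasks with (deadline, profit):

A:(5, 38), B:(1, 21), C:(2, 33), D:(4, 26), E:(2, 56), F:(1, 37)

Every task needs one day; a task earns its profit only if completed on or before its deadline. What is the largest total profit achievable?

Profit order: E=56 A=38 F=37 C=33 D=26 B=21
Assign: E→slot 2, A→slot 5, F→slot 1, C skipped, D→slot 4, B skipped.
Slots: [1:F] [2:E] [4:D] [5:A]
Profit = 37 + 56 + 26 + 38 = 157

157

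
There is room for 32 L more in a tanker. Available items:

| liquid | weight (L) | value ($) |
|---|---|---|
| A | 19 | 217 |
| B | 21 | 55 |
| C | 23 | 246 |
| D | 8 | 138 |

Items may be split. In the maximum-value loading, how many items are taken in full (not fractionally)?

2

Greedy by value/weight ratio, highest first.
Ratios (sorted): D 17.25, A 11.42, C 10.70, B 2.62
take D (8 @ 138); take A (19 @ 217); take 5/23 of C → 53.48. Capacity used 32/32.
2 item(s) taken whole; one partial (take 5/23 of C).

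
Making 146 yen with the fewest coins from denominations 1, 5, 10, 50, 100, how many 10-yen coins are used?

Greedy: take as many of the largest coin as possible, then repeat with the remainder.
146 − 1×100→46 − 4×10→6 − 1×5→1 − 1×1→0
Count of 10: 4

4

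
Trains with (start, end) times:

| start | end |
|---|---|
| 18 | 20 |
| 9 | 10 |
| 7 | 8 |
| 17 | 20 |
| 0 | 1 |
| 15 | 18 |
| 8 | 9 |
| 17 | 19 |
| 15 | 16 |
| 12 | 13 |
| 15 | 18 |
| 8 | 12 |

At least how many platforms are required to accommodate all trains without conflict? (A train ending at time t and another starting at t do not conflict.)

Count concurrent intervals with a sweep; the peak is the room count.
starts: [0, 7, 8, 8, 9, 12, 15, 15, 15, 17, 17, 18]
ends:   [1, 8, 9, 10, 12, 13, 16, 18, 18, 19, 20, 20]
s0→1 e1→0 s7→1 e8→0 s8→1 s8→2 e9→1 s9→2 e10→1 e12→0 s12→1 e13→0 s15→1 s15→2 s15→3 e16→2 s17→3 s17→4  — peak 4.

4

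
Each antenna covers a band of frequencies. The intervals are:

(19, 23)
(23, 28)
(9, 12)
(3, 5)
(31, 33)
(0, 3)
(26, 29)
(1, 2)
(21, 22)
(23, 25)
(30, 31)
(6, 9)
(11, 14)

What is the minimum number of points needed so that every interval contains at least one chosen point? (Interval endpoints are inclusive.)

Sort by right endpoint; whenever an interval is uncovered, place a point at its right end.
By right end: [1,2]  [0,3]  [3,5]  [6,9]  [9,12]  [11,14]  [21,22]  [19,23]  [23,25]  [23,28]  [26,29]  [30,31]  [31,33]
[1,2] uncovered → point at 2; [3,5] uncovered → point at 5; [6,9] uncovered → point at 9; [11,14] uncovered → point at 14; [21,22] uncovered → point at 22; [23,25] uncovered → point at 25; [26,29] uncovered → point at 29; [30,31] uncovered → point at 31.
Points: 2, 5, 9, 14, 22, 25, 29, 31 (8 total).

8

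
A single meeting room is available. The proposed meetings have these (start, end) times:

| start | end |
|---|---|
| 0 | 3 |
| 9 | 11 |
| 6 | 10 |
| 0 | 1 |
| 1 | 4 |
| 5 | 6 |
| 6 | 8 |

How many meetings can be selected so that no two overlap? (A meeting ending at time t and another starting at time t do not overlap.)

Sort by end time and greedily take each interval whose start is ≥ the last chosen end.
By end time: (0,1), (0,3), (1,4), (5,6), (6,8), (6,10), (9,11).
Pick (0,1); next start ≥ 1 → (1,4); next start ≥ 4 → (5,6); next start ≥ 6 → (6,8); next start ≥ 8 → (9,11).
Selected 5 meetings.

5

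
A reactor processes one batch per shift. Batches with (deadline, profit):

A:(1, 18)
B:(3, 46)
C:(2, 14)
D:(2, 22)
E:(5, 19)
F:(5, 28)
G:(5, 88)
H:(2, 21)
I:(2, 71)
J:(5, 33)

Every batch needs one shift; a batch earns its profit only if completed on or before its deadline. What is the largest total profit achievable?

Take jobs in profit order; each goes to the latest open slot no later than its deadline.
By profit: G(d5,88), I(d2,71), B(d3,46), J(d5,33), F(d5,28), D(d2,22), H(d2,21), E(d5,19), A(d1,18), C(d2,14)
G→slot 5; I→slot 2; B→slot 3; J→slot 4; F→slot 1; D skipped; H skipped; E skipped; A skipped; C skipped.
Profit = 28 + 71 + 46 + 33 + 88 = 266

266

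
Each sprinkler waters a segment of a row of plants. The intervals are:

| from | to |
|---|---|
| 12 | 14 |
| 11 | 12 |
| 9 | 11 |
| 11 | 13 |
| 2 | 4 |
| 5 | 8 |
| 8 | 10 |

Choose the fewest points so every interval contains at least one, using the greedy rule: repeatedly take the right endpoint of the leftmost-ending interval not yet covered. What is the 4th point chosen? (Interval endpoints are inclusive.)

Process intervals by earliest right end; each time one isn't hit yet, stab at its right endpoint.
By right end: [2,4]  [5,8]  [8,10]  [9,11]  [11,12]  [11,13]  [12,14]
[2,4] uncovered → point at 4; [5,8] uncovered → point at 8; [9,11] uncovered → point at 11; [12,14] uncovered → point at 14.
Points: 4, 8, 11, 14 (4 total).

14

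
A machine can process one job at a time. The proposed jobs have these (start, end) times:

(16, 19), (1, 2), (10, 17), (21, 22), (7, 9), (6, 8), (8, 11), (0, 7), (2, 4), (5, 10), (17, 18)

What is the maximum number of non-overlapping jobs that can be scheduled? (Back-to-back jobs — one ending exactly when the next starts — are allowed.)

Sorted by end: (1,2)  (2,4)  (0,7)  (6,8)  (7,9)  (5,10)  (8,11)  (10,17)  (17,18)  (16,19)  (21,22)
take (1,2); take (2,4); take (6,8); skip (7,9); take (8,11); skip (10,17); take (17,18); skip (16,19); take (21,22).
Selected 6 jobs.

6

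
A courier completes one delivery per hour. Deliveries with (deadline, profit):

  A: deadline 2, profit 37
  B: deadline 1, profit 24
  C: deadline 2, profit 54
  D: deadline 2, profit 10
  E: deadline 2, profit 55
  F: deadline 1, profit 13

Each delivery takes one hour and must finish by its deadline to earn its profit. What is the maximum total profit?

109

Sort by profit descending; place each in the latest free slot ≤ its deadline.
Profit order: E=55 C=54 A=37 B=24 F=13 D=10
Assign: E→slot 2, C→slot 1, A skipped, B skipped, F skipped, D skipped.
Slots: [1:C] [2:E]
Profit = 54 + 55 = 109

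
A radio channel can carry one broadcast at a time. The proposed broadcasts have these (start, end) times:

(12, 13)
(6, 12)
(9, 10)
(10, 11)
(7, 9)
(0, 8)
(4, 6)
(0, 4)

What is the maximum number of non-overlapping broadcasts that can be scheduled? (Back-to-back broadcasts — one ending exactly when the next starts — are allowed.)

By end time: (0,4), (4,6), (0,8), (7,9), (9,10), (10,11), (6,12), (12,13).
Pick (0,4); next start ≥ 4 → (4,6); next start ≥ 6 → (7,9); next start ≥ 9 → (9,10); next start ≥ 10 → (10,11); next start ≥ 11 → (12,13).
Selected 6 broadcasts.

6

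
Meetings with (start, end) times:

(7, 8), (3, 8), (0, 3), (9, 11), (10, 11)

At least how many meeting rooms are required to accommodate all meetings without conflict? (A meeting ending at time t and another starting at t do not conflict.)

2

Count concurrent intervals with a sweep; the peak is the room count.
Events (time:±→running): 0:+→1 3:-→0 3:+→1 7:+→2 … peak 2.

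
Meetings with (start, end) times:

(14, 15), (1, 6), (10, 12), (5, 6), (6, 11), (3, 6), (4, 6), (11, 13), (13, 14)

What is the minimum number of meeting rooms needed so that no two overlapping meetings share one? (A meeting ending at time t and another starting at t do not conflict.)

4

Count concurrent intervals with a sweep; the peak is the room count.
Events (time:±→running): 1:+→1 3:+→2 4:+→3 5:+→4 … peak 4.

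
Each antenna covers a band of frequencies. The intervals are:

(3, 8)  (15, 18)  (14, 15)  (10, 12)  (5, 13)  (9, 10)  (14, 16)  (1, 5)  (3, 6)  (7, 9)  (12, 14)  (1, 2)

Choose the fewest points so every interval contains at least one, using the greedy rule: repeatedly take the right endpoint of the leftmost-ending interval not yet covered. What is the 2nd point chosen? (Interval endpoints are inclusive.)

6

Process intervals by earliest right end; each time one isn't hit yet, stab at its right endpoint.
By right end: [1,2]  [1,5]  [3,6]  [3,8]  [7,9]  [9,10]  [10,12]  [5,13]  [12,14]  [14,15]  [14,16]  [15,18]
[1,2] uncovered → point at 2; [3,6] uncovered → point at 6; [7,9] uncovered → point at 9; [10,12] uncovered → point at 12; [14,15] uncovered → point at 15.
Points: 2, 6, 9, 12, 15 (5 total).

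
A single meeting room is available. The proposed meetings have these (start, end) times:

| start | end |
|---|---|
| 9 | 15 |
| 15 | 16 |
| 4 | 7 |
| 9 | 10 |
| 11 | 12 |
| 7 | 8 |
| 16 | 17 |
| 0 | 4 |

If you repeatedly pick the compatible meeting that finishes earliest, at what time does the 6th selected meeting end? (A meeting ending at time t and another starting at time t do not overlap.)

By end time: (0,4), (4,7), (7,8), (9,10), (11,12), (9,15), (15,16), (16,17).
Pick (0,4); next start ≥ 4 → (4,7); next start ≥ 7 → (7,8); next start ≥ 8 → (9,10); next start ≥ 10 → (11,12); next start ≥ 12 → (15,16); next start ≥ 16 → (16,17).
Selected: (0,4) (4,7) (7,8) (9,10) (11,12) (15,16) (16,17)

16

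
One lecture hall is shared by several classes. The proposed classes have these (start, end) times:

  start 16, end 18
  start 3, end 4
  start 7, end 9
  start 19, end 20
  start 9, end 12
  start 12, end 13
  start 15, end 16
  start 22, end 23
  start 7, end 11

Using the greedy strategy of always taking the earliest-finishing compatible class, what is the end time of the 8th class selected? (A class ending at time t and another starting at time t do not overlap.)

23

Greedy by earliest finish: after sorting by end time, pick each interval compatible with the last pick.
By end time: (3,4), (7,9), (7,11), (9,12), (12,13), (15,16), (16,18), (19,20), (22,23).
Pick (3,4); next start ≥ 4 → (7,9); next start ≥ 9 → (9,12); next start ≥ 12 → (12,13); next start ≥ 13 → (15,16); next start ≥ 16 → (16,18); next start ≥ 18 → (19,20); next start ≥ 20 → (22,23).
Selected: (3,4) (7,9) (9,12) (12,13) (15,16) (16,18) (19,20) (22,23)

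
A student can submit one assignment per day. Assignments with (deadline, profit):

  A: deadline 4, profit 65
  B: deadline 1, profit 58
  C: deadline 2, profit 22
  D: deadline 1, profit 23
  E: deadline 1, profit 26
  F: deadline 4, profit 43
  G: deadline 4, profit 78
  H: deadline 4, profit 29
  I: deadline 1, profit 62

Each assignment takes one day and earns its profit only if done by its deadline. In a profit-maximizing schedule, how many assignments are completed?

By profit: G(d4,78), A(d4,65), I(d1,62), B(d1,58), F(d4,43), H(d4,29), E(d1,26), D(d1,23), C(d2,22)
G→slot 4; A→slot 3; I→slot 1; B skipped; F→slot 2; H skipped; E skipped; D skipped; C skipped.
4 of 9 scheduled.

4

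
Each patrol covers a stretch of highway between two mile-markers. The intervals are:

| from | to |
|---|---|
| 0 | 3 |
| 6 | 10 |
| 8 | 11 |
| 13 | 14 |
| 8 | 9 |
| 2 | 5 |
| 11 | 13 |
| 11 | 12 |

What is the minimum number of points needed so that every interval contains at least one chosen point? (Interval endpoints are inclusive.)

Process intervals by earliest right end; each time one isn't hit yet, stab at its right endpoint.
Sorted: [0,3] [2,5] [8,9] [6,10] [8,11] [11,12] [11,13] [13,14]
{[0,3],[2,5]} hit by 3; {[8,9],[6,10],[8,11]} hit by 9; {[11,12],[11,13]} hit by 12; {[13,14]} hit by 14.
Points: 3, 9, 12, 14 (4 total).

4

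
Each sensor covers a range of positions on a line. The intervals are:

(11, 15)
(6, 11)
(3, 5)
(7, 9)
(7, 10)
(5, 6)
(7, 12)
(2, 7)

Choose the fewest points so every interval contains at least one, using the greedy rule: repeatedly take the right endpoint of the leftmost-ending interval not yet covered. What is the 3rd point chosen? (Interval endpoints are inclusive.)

By right end: [3,5]  [5,6]  [2,7]  [7,9]  [7,10]  [6,11]  [7,12]  [11,15]
[3,5] uncovered → point at 5; [7,9] uncovered → point at 9; [11,15] uncovered → point at 15.
Points: 5, 9, 15 (3 total).

15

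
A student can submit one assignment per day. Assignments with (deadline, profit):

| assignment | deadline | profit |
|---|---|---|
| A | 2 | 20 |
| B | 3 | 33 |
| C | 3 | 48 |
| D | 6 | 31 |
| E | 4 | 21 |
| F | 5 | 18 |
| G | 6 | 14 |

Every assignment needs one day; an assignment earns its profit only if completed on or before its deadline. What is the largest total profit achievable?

Sort by profit descending; place each in the latest free slot ≤ its deadline.
By profit: C(d3,48), B(d3,33), D(d6,31), E(d4,21), A(d2,20), F(d5,18), G(d6,14)
C→slot 3; B→slot 2; D→slot 6; E→slot 4; A→slot 1; F→slot 5; G skipped.
Profit = 20 + 33 + 48 + 21 + 18 + 31 = 171

171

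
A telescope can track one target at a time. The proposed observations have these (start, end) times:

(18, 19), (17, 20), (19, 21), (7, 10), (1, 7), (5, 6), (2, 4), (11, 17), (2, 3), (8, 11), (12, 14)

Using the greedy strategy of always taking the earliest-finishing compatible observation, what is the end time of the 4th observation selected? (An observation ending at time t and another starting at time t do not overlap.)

Greedy by earliest finish: after sorting by end time, pick each interval compatible with the last pick.
Sorted by end: (2,3)  (2,4)  (5,6)  (1,7)  (7,10)  (8,11)  (12,14)  (11,17)  (18,19)  (17,20)  (19,21)
take (2,3); take (5,6); take (7,10); take (12,14); skip (11,17); take (18,19); take (19,21).
Selected: (2,3) (5,6) (7,10) (12,14) (18,19) (19,21)

14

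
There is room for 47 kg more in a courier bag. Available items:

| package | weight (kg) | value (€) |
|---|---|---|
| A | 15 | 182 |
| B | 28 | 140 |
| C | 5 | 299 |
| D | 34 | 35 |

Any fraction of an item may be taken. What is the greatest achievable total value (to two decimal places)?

616.00

Sort by value per unit weight and fill in that order.
Order: C (299/5=59.80) > A (182/15=12.13) > B (140/28=5.00) > D (35/34=1.03)
Fill: take C (5 @ 299) → take A (15 @ 182) → take 27/28 of B → 135.00; 47/47 used.
Total value = 616.00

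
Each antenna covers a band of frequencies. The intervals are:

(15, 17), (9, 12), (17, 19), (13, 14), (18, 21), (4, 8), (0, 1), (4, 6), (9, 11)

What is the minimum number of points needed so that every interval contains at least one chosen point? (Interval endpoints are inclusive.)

6

Process intervals by earliest right end; each time one isn't hit yet, stab at its right endpoint.
By right end: [0,1]  [4,6]  [4,8]  [9,11]  [9,12]  [13,14]  [15,17]  [17,19]  [18,21]
[0,1] uncovered → point at 1; [4,6] uncovered → point at 6; [9,11] uncovered → point at 11; [13,14] uncovered → point at 14; [15,17] uncovered → point at 17; [18,21] uncovered → point at 21.
Points: 1, 6, 11, 14, 17, 21 (6 total).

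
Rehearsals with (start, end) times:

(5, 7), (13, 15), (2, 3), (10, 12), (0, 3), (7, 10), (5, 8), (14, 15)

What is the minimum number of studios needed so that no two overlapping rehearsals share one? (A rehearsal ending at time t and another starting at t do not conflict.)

2

The answer is the maximum number of intervals overlapping at any instant.
starts: [0, 2, 5, 5, 7, 10, 13, 14]
ends:   [3, 3, 7, 8, 10, 12, 15, 15]
s0→1 s2→2  — peak 2.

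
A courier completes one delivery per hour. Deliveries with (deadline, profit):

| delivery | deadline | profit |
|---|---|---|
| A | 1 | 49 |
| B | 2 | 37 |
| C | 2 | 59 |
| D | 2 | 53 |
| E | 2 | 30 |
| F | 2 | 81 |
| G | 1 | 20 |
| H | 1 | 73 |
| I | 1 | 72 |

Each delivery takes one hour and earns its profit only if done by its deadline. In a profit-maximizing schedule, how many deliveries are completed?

2

Take jobs in profit order; each goes to the latest open slot no later than its deadline.
By profit: F(d2,81), H(d1,73), I(d1,72), C(d2,59), D(d2,53), A(d1,49), B(d2,37), E(d2,30), G(d1,20)
F→slot 2; H→slot 1; I skipped; C skipped; D skipped; A skipped; B skipped; E skipped; G skipped.
2 of 9 scheduled.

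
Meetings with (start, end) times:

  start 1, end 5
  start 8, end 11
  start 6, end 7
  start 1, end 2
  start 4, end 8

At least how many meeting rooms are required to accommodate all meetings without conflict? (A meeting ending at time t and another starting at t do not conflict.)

2

Count concurrent intervals with a sweep; the peak is the room count.
Events (time:±→running): 1:+→1 1:+→2 … peak 2.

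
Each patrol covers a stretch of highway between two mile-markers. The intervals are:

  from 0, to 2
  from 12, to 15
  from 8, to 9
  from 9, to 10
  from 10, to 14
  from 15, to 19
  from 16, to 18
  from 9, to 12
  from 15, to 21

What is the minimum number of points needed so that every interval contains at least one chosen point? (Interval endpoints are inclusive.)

4

Sorted: [0,2] [8,9] [9,10] [9,12] [10,14] [12,15] [16,18] [15,19] [15,21]
{[0,2]} hit by 2; {[8,9],[9,10],[9,12]} hit by 9; {[10,14],[12,15]} hit by 14; {[16,18],[15,19],[15,21]} hit by 18.
Points: 2, 9, 14, 18 (4 total).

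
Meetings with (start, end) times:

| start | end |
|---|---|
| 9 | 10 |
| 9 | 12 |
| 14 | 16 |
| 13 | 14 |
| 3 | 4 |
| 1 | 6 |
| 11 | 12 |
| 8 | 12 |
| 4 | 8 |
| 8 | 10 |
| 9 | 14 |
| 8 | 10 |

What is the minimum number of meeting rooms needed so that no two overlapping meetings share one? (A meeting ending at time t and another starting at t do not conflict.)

6

The answer is the maximum number of intervals overlapping at any instant.
Events (time:±→running): 1:+→1 3:+→2 4:-→1 4:+→2 6:-→1 8:-→0 8:+→1 8:+→2 8:+→3 9:+→4 9:+→5 9:+→6 … peak 6.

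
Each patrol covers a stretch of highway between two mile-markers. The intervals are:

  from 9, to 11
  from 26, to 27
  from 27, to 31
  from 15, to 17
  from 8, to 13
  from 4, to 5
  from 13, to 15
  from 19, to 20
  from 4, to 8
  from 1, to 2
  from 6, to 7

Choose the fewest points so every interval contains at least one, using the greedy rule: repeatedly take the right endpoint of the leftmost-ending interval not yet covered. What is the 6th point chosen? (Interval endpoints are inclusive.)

20

Sort by right endpoint; whenever an interval is uncovered, place a point at its right end.
By right end: [1,2]  [4,5]  [6,7]  [4,8]  [9,11]  [8,13]  [13,15]  [15,17]  [19,20]  [26,27]  [27,31]
[1,2] uncovered → point at 2; [4,5] uncovered → point at 5; [6,7] uncovered → point at 7; [9,11] uncovered → point at 11; [13,15] uncovered → point at 15; [19,20] uncovered → point at 20; [26,27] uncovered → point at 27.
Points: 2, 5, 7, 11, 15, 20, 27 (7 total).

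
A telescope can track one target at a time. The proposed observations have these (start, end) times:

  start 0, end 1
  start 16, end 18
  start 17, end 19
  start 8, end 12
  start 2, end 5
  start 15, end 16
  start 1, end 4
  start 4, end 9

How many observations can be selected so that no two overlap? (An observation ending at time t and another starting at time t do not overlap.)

Order by finish time; keep every interval that doesn't clash with the previous kept one.
By end time: (0,1), (1,4), (2,5), (4,9), (8,12), (15,16), (16,18), (17,19).
Pick (0,1); next start ≥ 1 → (1,4); next start ≥ 4 → (4,9); next start ≥ 9 → (15,16); next start ≥ 16 → (16,18).
Selected 5 observations.

5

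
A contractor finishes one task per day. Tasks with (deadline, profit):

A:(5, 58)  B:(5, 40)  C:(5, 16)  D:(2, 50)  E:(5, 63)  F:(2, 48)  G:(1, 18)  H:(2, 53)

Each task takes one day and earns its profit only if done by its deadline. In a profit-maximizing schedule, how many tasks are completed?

Sort by profit descending; place each in the latest free slot ≤ its deadline.
By profit: E(d5,63), A(d5,58), H(d2,53), D(d2,50), F(d2,48), B(d5,40), G(d1,18), C(d5,16)
E→slot 5; A→slot 4; H→slot 2; D→slot 1; F skipped; B→slot 3; G skipped; C skipped.
5 of 8 scheduled.

5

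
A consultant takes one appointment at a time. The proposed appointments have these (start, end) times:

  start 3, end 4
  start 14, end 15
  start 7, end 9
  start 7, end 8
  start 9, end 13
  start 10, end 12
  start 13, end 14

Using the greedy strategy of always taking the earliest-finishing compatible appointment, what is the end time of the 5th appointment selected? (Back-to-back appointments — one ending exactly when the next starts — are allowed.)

Sort by end time and greedily take each interval whose start is ≥ the last chosen end.
By end time: (3,4), (7,8), (7,9), (10,12), (9,13), (13,14), (14,15).
Pick (3,4); next start ≥ 4 → (7,8); next start ≥ 8 → (10,12); next start ≥ 12 → (13,14); next start ≥ 14 → (14,15).
Selected: (3,4) (7,8) (10,12) (13,14) (14,15)

15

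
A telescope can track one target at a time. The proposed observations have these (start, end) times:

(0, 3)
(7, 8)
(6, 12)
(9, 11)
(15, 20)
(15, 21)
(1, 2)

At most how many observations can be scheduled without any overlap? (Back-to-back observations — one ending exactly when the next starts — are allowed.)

4

By end time: (1,2), (0,3), (7,8), (9,11), (6,12), (15,20), (15,21).
Pick (1,2); next start ≥ 2 → (7,8); next start ≥ 8 → (9,11); next start ≥ 11 → (15,20).
Selected 4 observations.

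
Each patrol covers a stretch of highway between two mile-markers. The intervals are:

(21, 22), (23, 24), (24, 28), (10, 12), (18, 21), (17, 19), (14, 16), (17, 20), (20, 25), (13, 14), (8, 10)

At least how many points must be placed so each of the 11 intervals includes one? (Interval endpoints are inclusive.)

Sort by right endpoint; whenever an interval is uncovered, place a point at its right end.
By right end: [8,10]  [10,12]  [13,14]  [14,16]  [17,19]  [17,20]  [18,21]  [21,22]  [23,24]  [20,25]  [24,28]
[8,10] uncovered → point at 10; [13,14] uncovered → point at 14; [17,19] uncovered → point at 19; [21,22] uncovered → point at 22; [23,24] uncovered → point at 24.
Points: 10, 14, 19, 22, 24 (5 total).

5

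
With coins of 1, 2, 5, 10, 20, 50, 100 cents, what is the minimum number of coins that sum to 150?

150 = 1×100 + 1×50
Total coins = 1 + 1 = 2

2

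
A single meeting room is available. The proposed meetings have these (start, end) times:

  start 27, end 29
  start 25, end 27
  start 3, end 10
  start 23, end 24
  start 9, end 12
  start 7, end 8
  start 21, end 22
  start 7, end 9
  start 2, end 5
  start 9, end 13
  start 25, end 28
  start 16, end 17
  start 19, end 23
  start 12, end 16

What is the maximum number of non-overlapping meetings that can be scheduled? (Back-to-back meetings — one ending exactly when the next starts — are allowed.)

9

By end time: (2,5), (7,8), (7,9), (3,10), (9,12), (9,13), (12,16), (16,17), (21,22), (19,23), (23,24), (25,27), (25,28), (27,29).
Pick (2,5); next start ≥ 5 → (7,8); next start ≥ 8 → (9,12); next start ≥ 12 → (12,16); next start ≥ 16 → (16,17); next start ≥ 17 → (21,22); next start ≥ 22 → (23,24); next start ≥ 24 → (25,27); next start ≥ 27 → (27,29).
Selected 9 meetings.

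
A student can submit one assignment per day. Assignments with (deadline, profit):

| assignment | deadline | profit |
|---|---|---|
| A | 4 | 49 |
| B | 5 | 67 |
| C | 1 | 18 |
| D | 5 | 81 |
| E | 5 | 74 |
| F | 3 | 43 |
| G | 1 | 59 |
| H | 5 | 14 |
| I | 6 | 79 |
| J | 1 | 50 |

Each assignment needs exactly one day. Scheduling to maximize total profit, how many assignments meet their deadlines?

Take jobs in profit order; each goes to the latest open slot no later than its deadline.
Profit order: D=81 I=79 E=74 B=67 G=59 J=50 A=49 F=43 C=18 H=14
Assign: D→slot 5, I→slot 6, E→slot 4, B→slot 3, G→slot 1, J skipped, A→slot 2, F skipped, C skipped, H skipped.
Slots: [1:G] [2:A] [3:B] [4:E] [5:D] [6:I]
6 of 10 scheduled.

6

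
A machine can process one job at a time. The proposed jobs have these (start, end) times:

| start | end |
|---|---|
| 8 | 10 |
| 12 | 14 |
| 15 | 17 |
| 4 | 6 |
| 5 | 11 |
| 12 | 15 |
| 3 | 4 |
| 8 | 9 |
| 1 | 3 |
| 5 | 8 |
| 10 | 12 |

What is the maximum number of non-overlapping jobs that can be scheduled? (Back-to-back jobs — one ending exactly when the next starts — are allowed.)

7

Greedy by earliest finish: after sorting by end time, pick each interval compatible with the last pick.
Sorted by end: (1,3)  (3,4)  (4,6)  (5,8)  (8,9)  (8,10)  (5,11)  (10,12)  (12,14)  (12,15)  (15,17)
take (1,3); take (3,4); take (4,6); take (8,9); take (10,12); take (12,14); take (15,17).
Selected 7 jobs.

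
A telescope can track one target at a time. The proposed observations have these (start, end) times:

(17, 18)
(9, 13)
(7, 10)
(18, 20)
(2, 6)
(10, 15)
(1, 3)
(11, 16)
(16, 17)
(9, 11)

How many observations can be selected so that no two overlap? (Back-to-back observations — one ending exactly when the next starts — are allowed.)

6

By end time: (1,3), (2,6), (7,10), (9,11), (9,13), (10,15), (11,16), (16,17), (17,18), (18,20).
Pick (1,3); next start ≥ 3 → (7,10); next start ≥ 10 → (10,15); next start ≥ 15 → (16,17); next start ≥ 17 → (17,18); next start ≥ 18 → (18,20).
Selected 6 observations.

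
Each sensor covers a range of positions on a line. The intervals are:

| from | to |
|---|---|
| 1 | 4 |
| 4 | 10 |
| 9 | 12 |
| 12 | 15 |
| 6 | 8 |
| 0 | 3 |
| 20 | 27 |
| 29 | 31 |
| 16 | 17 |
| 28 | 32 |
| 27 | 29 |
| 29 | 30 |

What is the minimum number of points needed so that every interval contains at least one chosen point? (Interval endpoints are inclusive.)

6

By right end: [0,3]  [1,4]  [6,8]  [4,10]  [9,12]  [12,15]  [16,17]  [20,27]  [27,29]  [29,30]  [29,31]  [28,32]
[0,3] uncovered → point at 3; [6,8] uncovered → point at 8; [9,12] uncovered → point at 12; [16,17] uncovered → point at 17; [20,27] uncovered → point at 27; [29,30] uncovered → point at 30.
Points: 3, 8, 12, 17, 27, 30 (6 total).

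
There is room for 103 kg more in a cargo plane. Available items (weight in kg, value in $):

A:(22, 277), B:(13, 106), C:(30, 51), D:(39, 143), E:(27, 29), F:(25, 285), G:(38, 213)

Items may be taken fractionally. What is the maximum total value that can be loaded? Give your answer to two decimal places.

Greedy by value/weight ratio, highest first.
Ratios (sorted): A 12.59, F 11.40, B 8.15, G 5.61, D 3.67, C 1.70, E 1.07
take A (22 @ 277); take F (25 @ 285); take B (13 @ 106); take G (38 @ 213); take 5/39 of D → 18.33. Capacity used 103/103.
Total value = 899.33

899.33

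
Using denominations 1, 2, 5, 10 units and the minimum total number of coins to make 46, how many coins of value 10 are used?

Use the largest denomination that fits, subtract, and repeat.
46 = 4×10 + 1×5 + 1×1
Count of 10: 4

4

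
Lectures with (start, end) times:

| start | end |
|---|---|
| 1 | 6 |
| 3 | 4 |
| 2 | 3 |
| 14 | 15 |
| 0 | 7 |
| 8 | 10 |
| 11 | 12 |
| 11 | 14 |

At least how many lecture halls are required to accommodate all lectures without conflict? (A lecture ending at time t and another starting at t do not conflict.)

Count concurrent intervals with a sweep; the peak is the room count.
Events (time:±→running): 0:+→1 1:+→2 2:+→3 … peak 3.

3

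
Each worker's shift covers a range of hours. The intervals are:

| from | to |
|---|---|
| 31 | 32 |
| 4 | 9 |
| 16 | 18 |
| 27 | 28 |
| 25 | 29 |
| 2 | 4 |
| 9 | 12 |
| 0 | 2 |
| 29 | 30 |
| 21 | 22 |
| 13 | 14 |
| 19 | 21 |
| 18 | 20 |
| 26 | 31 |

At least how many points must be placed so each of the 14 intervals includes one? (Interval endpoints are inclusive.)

8

Sorted: [0,2] [2,4] [4,9] [9,12] [13,14] [16,18] [18,20] [19,21] [21,22] [27,28] [25,29] [29,30] [26,31] [31,32]
{[0,2],[2,4]} hit by 2; {[4,9],[9,12]} hit by 9; {[13,14]} hit by 14; {[16,18],[18,20]} hit by 18; {[19,21],[21,22]} hit by 21; {[27,28],[25,29]} hit by 28; {[29,30],[26,31]} hit by 30; {[31,32]} hit by 32.
Points: 2, 9, 14, 18, 21, 28, 30, 32 (8 total).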